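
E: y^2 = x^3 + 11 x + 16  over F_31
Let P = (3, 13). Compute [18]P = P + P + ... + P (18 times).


k = 18 = 10010_2 (binary, LSB first: 01001)
Double-and-add from P = (3, 13):
  bit 0 = 0: acc unchanged = O
  bit 1 = 1: acc = O + (22, 26) = (22, 26)
  bit 2 = 0: acc unchanged = (22, 26)
  bit 3 = 0: acc unchanged = (22, 26)
  bit 4 = 1: acc = (22, 26) + (1, 20) = (22, 5)

18P = (22, 5)


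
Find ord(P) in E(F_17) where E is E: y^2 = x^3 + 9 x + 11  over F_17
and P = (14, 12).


Compute successive multiples of P until we hit O:
  1P = (14, 12)
  2P = (4, 3)
  3P = (1, 15)
  4P = (10, 8)
  5P = (11, 8)
  6P = (7, 3)
  7P = (15, 11)
  8P = (6, 14)
  ... (continuing to 22P)
  22P = O

ord(P) = 22


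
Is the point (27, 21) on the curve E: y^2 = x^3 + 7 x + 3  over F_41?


Check whether y^2 = x^3 + 7 x + 3 (mod 41) for (x, y) = (27, 21).
LHS: y^2 = 21^2 mod 41 = 31
RHS: x^3 + 7 x + 3 = 27^3 + 7*27 + 3 mod 41 = 31
LHS = RHS

Yes, on the curve


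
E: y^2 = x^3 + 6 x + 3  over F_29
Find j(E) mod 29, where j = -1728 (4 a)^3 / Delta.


Delta = -16(4 a^3 + 27 b^2) mod 29 = 7
-1728 * (4 a)^3 = -1728 * (4*6)^3 mod 29 = 8
j = 8 * 7^(-1) mod 29 = 26

j = 26 (mod 29)


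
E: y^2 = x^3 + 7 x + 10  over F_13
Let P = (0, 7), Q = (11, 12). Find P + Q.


P != Q, so use the chord formula.
s = (y2 - y1) / (x2 - x1) = (5) / (11) mod 13 = 4
x3 = s^2 - x1 - x2 mod 13 = 4^2 - 0 - 11 = 5
y3 = s (x1 - x3) - y1 mod 13 = 4 * (0 - 5) - 7 = 12

P + Q = (5, 12)


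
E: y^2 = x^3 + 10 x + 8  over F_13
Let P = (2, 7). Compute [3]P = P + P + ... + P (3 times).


k = 3 = 11_2 (binary, LSB first: 11)
Double-and-add from P = (2, 7):
  bit 0 = 1: acc = O + (2, 7) = (2, 7)
  bit 1 = 1: acc = (2, 7) + (12, 7) = (12, 6)

3P = (12, 6)


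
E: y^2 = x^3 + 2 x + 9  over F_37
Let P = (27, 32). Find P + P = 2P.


Doubling: s = (3 x1^2 + a) / (2 y1)
s = (3*27^2 + 2) / (2*32) mod 37 = 29
x3 = s^2 - 2 x1 mod 37 = 29^2 - 2*27 = 10
y3 = s (x1 - x3) - y1 mod 37 = 29 * (27 - 10) - 32 = 17

2P = (10, 17)


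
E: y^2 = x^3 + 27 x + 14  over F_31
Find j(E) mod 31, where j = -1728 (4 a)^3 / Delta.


Delta = -16(4 a^3 + 27 b^2) mod 31 = 24
-1728 * (4 a)^3 = -1728 * (4*27)^3 mod 31 = 30
j = 30 * 24^(-1) mod 31 = 9

j = 9 (mod 31)


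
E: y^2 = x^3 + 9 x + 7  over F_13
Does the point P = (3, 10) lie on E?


Check whether y^2 = x^3 + 9 x + 7 (mod 13) for (x, y) = (3, 10).
LHS: y^2 = 10^2 mod 13 = 9
RHS: x^3 + 9 x + 7 = 3^3 + 9*3 + 7 mod 13 = 9
LHS = RHS

Yes, on the curve


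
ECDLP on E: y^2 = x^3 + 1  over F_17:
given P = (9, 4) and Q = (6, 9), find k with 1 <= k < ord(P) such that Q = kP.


Enumerate multiples of P until we hit Q = (6, 9):
  1P = (9, 4)
  2P = (14, 12)
  3P = (2, 14)
  4P = (7, 15)
  5P = (10, 10)
  6P = (0, 16)
  7P = (6, 9)
Match found at i = 7.

k = 7


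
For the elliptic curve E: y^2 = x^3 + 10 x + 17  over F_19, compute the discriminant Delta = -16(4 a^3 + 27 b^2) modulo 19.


4 a^3 + 27 b^2 = 4*10^3 + 27*17^2 = 4000 + 7803 = 11803
Delta = -16 * (11803) = -188848
Delta mod 19 = 12

Delta = 12 (mod 19)


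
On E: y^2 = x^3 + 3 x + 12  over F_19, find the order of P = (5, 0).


Compute successive multiples of P until we hit O:
  1P = (5, 0)
  2P = O

ord(P) = 2


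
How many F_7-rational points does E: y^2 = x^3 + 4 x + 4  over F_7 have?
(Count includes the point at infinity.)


For each x in F_7, count y with y^2 = x^3 + 4 x + 4 mod 7:
  x = 0: RHS = 4, y in [2, 5]  -> 2 point(s)
  x = 1: RHS = 2, y in [3, 4]  -> 2 point(s)
  x = 3: RHS = 1, y in [1, 6]  -> 2 point(s)
  x = 4: RHS = 0, y in [0]  -> 1 point(s)
  x = 5: RHS = 2, y in [3, 4]  -> 2 point(s)
Affine points: 9. Add the point at infinity: total = 10.

#E(F_7) = 10


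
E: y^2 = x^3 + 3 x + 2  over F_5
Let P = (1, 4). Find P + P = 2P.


Doubling: s = (3 x1^2 + a) / (2 y1)
s = (3*1^2 + 3) / (2*4) mod 5 = 2
x3 = s^2 - 2 x1 mod 5 = 2^2 - 2*1 = 2
y3 = s (x1 - x3) - y1 mod 5 = 2 * (1 - 2) - 4 = 4

2P = (2, 4)


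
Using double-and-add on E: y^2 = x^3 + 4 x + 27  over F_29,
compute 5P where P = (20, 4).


k = 5 = 101_2 (binary, LSB first: 101)
Double-and-add from P = (20, 4):
  bit 0 = 1: acc = O + (20, 4) = (20, 4)
  bit 1 = 0: acc unchanged = (20, 4)
  bit 2 = 1: acc = (20, 4) + (21, 11) = (8, 22)

5P = (8, 22)


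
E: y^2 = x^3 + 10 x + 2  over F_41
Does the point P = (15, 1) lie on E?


Check whether y^2 = x^3 + 10 x + 2 (mod 41) for (x, y) = (15, 1).
LHS: y^2 = 1^2 mod 41 = 1
RHS: x^3 + 10 x + 2 = 15^3 + 10*15 + 2 mod 41 = 1
LHS = RHS

Yes, on the curve


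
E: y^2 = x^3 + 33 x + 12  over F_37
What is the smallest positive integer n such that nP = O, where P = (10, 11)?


Compute successive multiples of P until we hit O:
  1P = (10, 11)
  2P = (17, 26)
  3P = (1, 3)
  4P = (14, 6)
  5P = (3, 8)
  6P = (34, 21)
  7P = (33, 1)
  8P = (30, 17)
  ... (continuing to 42P)
  42P = O

ord(P) = 42


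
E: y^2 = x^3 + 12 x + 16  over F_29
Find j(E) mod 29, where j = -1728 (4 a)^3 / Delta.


Delta = -16(4 a^3 + 27 b^2) mod 29 = 28
-1728 * (4 a)^3 = -1728 * (4*12)^3 mod 29 = 6
j = 6 * 28^(-1) mod 29 = 23

j = 23 (mod 29)


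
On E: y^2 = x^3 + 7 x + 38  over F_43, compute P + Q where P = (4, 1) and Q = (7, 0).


P != Q, so use the chord formula.
s = (y2 - y1) / (x2 - x1) = (42) / (3) mod 43 = 14
x3 = s^2 - x1 - x2 mod 43 = 14^2 - 4 - 7 = 13
y3 = s (x1 - x3) - y1 mod 43 = 14 * (4 - 13) - 1 = 2

P + Q = (13, 2)


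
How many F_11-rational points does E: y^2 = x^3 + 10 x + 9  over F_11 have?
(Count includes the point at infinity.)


For each x in F_11, count y with y^2 = x^3 + 10 x + 9 mod 11:
  x = 0: RHS = 9, y in [3, 8]  -> 2 point(s)
  x = 1: RHS = 9, y in [3, 8]  -> 2 point(s)
  x = 2: RHS = 4, y in [2, 9]  -> 2 point(s)
  x = 3: RHS = 0, y in [0]  -> 1 point(s)
  x = 4: RHS = 3, y in [5, 6]  -> 2 point(s)
  x = 7: RHS = 4, y in [2, 9]  -> 2 point(s)
  x = 9: RHS = 3, y in [5, 6]  -> 2 point(s)
  x = 10: RHS = 9, y in [3, 8]  -> 2 point(s)
Affine points: 15. Add the point at infinity: total = 16.

#E(F_11) = 16


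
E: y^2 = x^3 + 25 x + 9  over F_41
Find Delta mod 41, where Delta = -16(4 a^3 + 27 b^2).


4 a^3 + 27 b^2 = 4*25^3 + 27*9^2 = 62500 + 2187 = 64687
Delta = -16 * (64687) = -1034992
Delta mod 41 = 12

Delta = 12 (mod 41)


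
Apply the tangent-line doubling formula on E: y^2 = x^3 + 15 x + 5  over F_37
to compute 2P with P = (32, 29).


Doubling: s = (3 x1^2 + a) / (2 y1)
s = (3*32^2 + 15) / (2*29) mod 37 = 36
x3 = s^2 - 2 x1 mod 37 = 36^2 - 2*32 = 11
y3 = s (x1 - x3) - y1 mod 37 = 36 * (32 - 11) - 29 = 24

2P = (11, 24)


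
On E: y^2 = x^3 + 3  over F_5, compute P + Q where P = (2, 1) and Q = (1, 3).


P != Q, so use the chord formula.
s = (y2 - y1) / (x2 - x1) = (2) / (4) mod 5 = 3
x3 = s^2 - x1 - x2 mod 5 = 3^2 - 2 - 1 = 1
y3 = s (x1 - x3) - y1 mod 5 = 3 * (2 - 1) - 1 = 2

P + Q = (1, 2)


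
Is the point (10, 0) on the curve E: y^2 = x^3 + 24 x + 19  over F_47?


Check whether y^2 = x^3 + 24 x + 19 (mod 47) for (x, y) = (10, 0).
LHS: y^2 = 0^2 mod 47 = 0
RHS: x^3 + 24 x + 19 = 10^3 + 24*10 + 19 mod 47 = 37
LHS != RHS

No, not on the curve


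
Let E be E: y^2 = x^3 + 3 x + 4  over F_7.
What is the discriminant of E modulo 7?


4 a^3 + 27 b^2 = 4*3^3 + 27*4^2 = 108 + 432 = 540
Delta = -16 * (540) = -8640
Delta mod 7 = 5

Delta = 5 (mod 7)


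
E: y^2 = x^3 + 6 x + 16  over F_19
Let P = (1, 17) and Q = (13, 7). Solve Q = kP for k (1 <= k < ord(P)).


Enumerate multiples of P until we hit Q = (13, 7):
  1P = (1, 17)
  2P = (9, 1)
  3P = (13, 7)
Match found at i = 3.

k = 3


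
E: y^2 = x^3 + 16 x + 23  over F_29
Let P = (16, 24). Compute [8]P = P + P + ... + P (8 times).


k = 8 = 1000_2 (binary, LSB first: 0001)
Double-and-add from P = (16, 24):
  bit 0 = 0: acc unchanged = O
  bit 1 = 0: acc unchanged = O
  bit 2 = 0: acc unchanged = O
  bit 3 = 1: acc = O + (16, 5) = (16, 5)

8P = (16, 5)


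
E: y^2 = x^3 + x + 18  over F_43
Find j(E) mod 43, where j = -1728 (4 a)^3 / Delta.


Delta = -16(4 a^3 + 27 b^2) mod 43 = 19
-1728 * (4 a)^3 = -1728 * (4*1)^3 mod 43 = 4
j = 4 * 19^(-1) mod 43 = 7

j = 7 (mod 43)


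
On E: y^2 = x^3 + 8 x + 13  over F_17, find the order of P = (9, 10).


Compute successive multiples of P until we hit O:
  1P = (9, 10)
  2P = (14, 8)
  3P = (3, 8)
  4P = (7, 2)
  5P = (0, 9)
  6P = (12, 1)
  7P = (5, 12)
  8P = (16, 2)
  ... (continuing to 21P)
  21P = O

ord(P) = 21


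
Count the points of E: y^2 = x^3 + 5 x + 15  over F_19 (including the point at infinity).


For each x in F_19, count y with y^2 = x^3 + 5 x + 15 mod 19:
  x = 3: RHS = 0, y in [0]  -> 1 point(s)
  x = 4: RHS = 4, y in [2, 17]  -> 2 point(s)
  x = 8: RHS = 16, y in [4, 15]  -> 2 point(s)
  x = 10: RHS = 1, y in [1, 18]  -> 2 point(s)
  x = 12: RHS = 17, y in [6, 13]  -> 2 point(s)
  x = 13: RHS = 16, y in [4, 15]  -> 2 point(s)
  x = 14: RHS = 17, y in [6, 13]  -> 2 point(s)
  x = 15: RHS = 7, y in [8, 11]  -> 2 point(s)
  x = 16: RHS = 11, y in [7, 12]  -> 2 point(s)
  x = 17: RHS = 16, y in [4, 15]  -> 2 point(s)
  x = 18: RHS = 9, y in [3, 16]  -> 2 point(s)
Affine points: 21. Add the point at infinity: total = 22.

#E(F_19) = 22


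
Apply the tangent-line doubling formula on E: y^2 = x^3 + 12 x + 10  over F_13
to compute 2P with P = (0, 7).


Doubling: s = (3 x1^2 + a) / (2 y1)
s = (3*0^2 + 12) / (2*7) mod 13 = 12
x3 = s^2 - 2 x1 mod 13 = 12^2 - 2*0 = 1
y3 = s (x1 - x3) - y1 mod 13 = 12 * (0 - 1) - 7 = 7

2P = (1, 7)


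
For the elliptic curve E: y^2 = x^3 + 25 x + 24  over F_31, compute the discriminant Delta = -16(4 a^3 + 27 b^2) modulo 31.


4 a^3 + 27 b^2 = 4*25^3 + 27*24^2 = 62500 + 15552 = 78052
Delta = -16 * (78052) = -1248832
Delta mod 31 = 3

Delta = 3 (mod 31)


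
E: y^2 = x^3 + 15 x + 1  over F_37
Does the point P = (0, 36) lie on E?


Check whether y^2 = x^3 + 15 x + 1 (mod 37) for (x, y) = (0, 36).
LHS: y^2 = 36^2 mod 37 = 1
RHS: x^3 + 15 x + 1 = 0^3 + 15*0 + 1 mod 37 = 1
LHS = RHS

Yes, on the curve


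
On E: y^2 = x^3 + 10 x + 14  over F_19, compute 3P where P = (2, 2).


k = 3 = 11_2 (binary, LSB first: 11)
Double-and-add from P = (2, 2):
  bit 0 = 1: acc = O + (2, 2) = (2, 2)
  bit 1 = 1: acc = (2, 2) + (12, 0) = (2, 17)

3P = (2, 17)


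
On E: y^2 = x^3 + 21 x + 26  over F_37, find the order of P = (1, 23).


Compute successive multiples of P until we hit O:
  1P = (1, 23)
  2P = (1, 14)
  3P = O

ord(P) = 3


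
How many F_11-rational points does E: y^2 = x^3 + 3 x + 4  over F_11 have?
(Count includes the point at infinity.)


For each x in F_11, count y with y^2 = x^3 + 3 x + 4 mod 11:
  x = 0: RHS = 4, y in [2, 9]  -> 2 point(s)
  x = 4: RHS = 3, y in [5, 6]  -> 2 point(s)
  x = 5: RHS = 1, y in [1, 10]  -> 2 point(s)
  x = 7: RHS = 5, y in [4, 7]  -> 2 point(s)
  x = 8: RHS = 1, y in [1, 10]  -> 2 point(s)
  x = 9: RHS = 1, y in [1, 10]  -> 2 point(s)
  x = 10: RHS = 0, y in [0]  -> 1 point(s)
Affine points: 13. Add the point at infinity: total = 14.

#E(F_11) = 14


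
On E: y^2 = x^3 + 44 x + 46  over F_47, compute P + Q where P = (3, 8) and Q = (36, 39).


P != Q, so use the chord formula.
s = (y2 - y1) / (x2 - x1) = (31) / (33) mod 47 = 28
x3 = s^2 - x1 - x2 mod 47 = 28^2 - 3 - 36 = 40
y3 = s (x1 - x3) - y1 mod 47 = 28 * (3 - 40) - 8 = 37

P + Q = (40, 37)


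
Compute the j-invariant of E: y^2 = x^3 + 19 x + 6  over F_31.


Delta = -16(4 a^3 + 27 b^2) mod 31 = 25
-1728 * (4 a)^3 = -1728 * (4*19)^3 mod 31 = 4
j = 4 * 25^(-1) mod 31 = 20

j = 20 (mod 31)


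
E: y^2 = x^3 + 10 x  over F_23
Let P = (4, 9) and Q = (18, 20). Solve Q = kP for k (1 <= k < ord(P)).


Enumerate multiples of P until we hit Q = (18, 20):
  1P = (4, 9)
  2P = (18, 20)
Match found at i = 2.

k = 2


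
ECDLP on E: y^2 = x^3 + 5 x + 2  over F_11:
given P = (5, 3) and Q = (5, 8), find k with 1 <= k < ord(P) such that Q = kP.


Enumerate multiples of P until we hit Q = (5, 8):
  1P = (5, 3)
  2P = (4, 3)
  3P = (2, 8)
  4P = (8, 2)
  5P = (3, 0)
  6P = (8, 9)
  7P = (2, 3)
  8P = (4, 8)
  9P = (5, 8)
Match found at i = 9.

k = 9


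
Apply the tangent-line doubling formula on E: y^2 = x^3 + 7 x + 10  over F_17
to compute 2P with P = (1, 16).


Doubling: s = (3 x1^2 + a) / (2 y1)
s = (3*1^2 + 7) / (2*16) mod 17 = 12
x3 = s^2 - 2 x1 mod 17 = 12^2 - 2*1 = 6
y3 = s (x1 - x3) - y1 mod 17 = 12 * (1 - 6) - 16 = 9

2P = (6, 9)


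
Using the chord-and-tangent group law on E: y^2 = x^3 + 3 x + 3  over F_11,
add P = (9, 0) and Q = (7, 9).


P != Q, so use the chord formula.
s = (y2 - y1) / (x2 - x1) = (9) / (9) mod 11 = 1
x3 = s^2 - x1 - x2 mod 11 = 1^2 - 9 - 7 = 7
y3 = s (x1 - x3) - y1 mod 11 = 1 * (9 - 7) - 0 = 2

P + Q = (7, 2)


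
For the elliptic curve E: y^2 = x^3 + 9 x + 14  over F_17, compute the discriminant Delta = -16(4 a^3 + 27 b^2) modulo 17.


4 a^3 + 27 b^2 = 4*9^3 + 27*14^2 = 2916 + 5292 = 8208
Delta = -16 * (8208) = -131328
Delta mod 17 = 14

Delta = 14 (mod 17)


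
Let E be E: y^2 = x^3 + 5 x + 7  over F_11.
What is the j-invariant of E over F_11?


Delta = -16(4 a^3 + 27 b^2) mod 11 = 4
-1728 * (4 a)^3 = -1728 * (4*5)^3 mod 11 = 8
j = 8 * 4^(-1) mod 11 = 2

j = 2 (mod 11)


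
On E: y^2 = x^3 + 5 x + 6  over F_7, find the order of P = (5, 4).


Compute successive multiples of P until we hit O:
  1P = (5, 4)
  2P = (6, 0)
  3P = (5, 3)
  4P = O

ord(P) = 4


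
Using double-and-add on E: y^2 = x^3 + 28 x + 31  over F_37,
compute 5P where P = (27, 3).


k = 5 = 101_2 (binary, LSB first: 101)
Double-and-add from P = (27, 3):
  bit 0 = 1: acc = O + (27, 3) = (27, 3)
  bit 1 = 0: acc unchanged = (27, 3)
  bit 2 = 1: acc = (27, 3) + (21, 36) = (10, 33)

5P = (10, 33)


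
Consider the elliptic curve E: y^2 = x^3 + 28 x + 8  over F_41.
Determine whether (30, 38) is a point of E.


Check whether y^2 = x^3 + 28 x + 8 (mod 41) for (x, y) = (30, 38).
LHS: y^2 = 38^2 mod 41 = 9
RHS: x^3 + 28 x + 8 = 30^3 + 28*30 + 8 mod 41 = 9
LHS = RHS

Yes, on the curve


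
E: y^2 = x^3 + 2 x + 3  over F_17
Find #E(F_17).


For each x in F_17, count y with y^2 = x^3 + 2 x + 3 mod 17:
  x = 2: RHS = 15, y in [7, 10]  -> 2 point(s)
  x = 3: RHS = 2, y in [6, 11]  -> 2 point(s)
  x = 5: RHS = 2, y in [6, 11]  -> 2 point(s)
  x = 8: RHS = 4, y in [2, 15]  -> 2 point(s)
  x = 9: RHS = 2, y in [6, 11]  -> 2 point(s)
  x = 11: RHS = 13, y in [8, 9]  -> 2 point(s)
  x = 12: RHS = 4, y in [2, 15]  -> 2 point(s)
  x = 13: RHS = 16, y in [4, 13]  -> 2 point(s)
  x = 14: RHS = 4, y in [2, 15]  -> 2 point(s)
  x = 15: RHS = 8, y in [5, 12]  -> 2 point(s)
  x = 16: RHS = 0, y in [0]  -> 1 point(s)
Affine points: 21. Add the point at infinity: total = 22.

#E(F_17) = 22


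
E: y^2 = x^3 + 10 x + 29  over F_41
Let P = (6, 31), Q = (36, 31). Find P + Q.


P != Q, so use the chord formula.
s = (y2 - y1) / (x2 - x1) = (0) / (30) mod 41 = 0
x3 = s^2 - x1 - x2 mod 41 = 0^2 - 6 - 36 = 40
y3 = s (x1 - x3) - y1 mod 41 = 0 * (6 - 40) - 31 = 10

P + Q = (40, 10)


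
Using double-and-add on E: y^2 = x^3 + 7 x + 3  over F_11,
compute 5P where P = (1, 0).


k = 5 = 101_2 (binary, LSB first: 101)
Double-and-add from P = (1, 0):
  bit 0 = 1: acc = O + (1, 0) = (1, 0)
  bit 1 = 0: acc unchanged = (1, 0)
  bit 2 = 1: acc = (1, 0) + O = (1, 0)

5P = (1, 0)


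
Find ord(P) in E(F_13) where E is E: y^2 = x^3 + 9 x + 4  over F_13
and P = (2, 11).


Compute successive multiples of P until we hit O:
  1P = (2, 11)
  2P = (0, 11)
  3P = (11, 2)
  4P = (1, 1)
  5P = (6, 1)
  6P = (8, 4)
  7P = (4, 0)
  8P = (8, 9)
  ... (continuing to 14P)
  14P = O

ord(P) = 14


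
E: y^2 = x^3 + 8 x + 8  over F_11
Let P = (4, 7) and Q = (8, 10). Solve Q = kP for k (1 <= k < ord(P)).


Enumerate multiples of P until we hit Q = (8, 10):
  1P = (4, 7)
  2P = (8, 10)
Match found at i = 2.

k = 2


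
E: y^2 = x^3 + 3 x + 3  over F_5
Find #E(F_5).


For each x in F_5, count y with y^2 = x^3 + 3 x + 3 mod 5:
  x = 3: RHS = 4, y in [2, 3]  -> 2 point(s)
  x = 4: RHS = 4, y in [2, 3]  -> 2 point(s)
Affine points: 4. Add the point at infinity: total = 5.

#E(F_5) = 5


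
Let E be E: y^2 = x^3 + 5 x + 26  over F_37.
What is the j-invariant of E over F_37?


Delta = -16(4 a^3 + 27 b^2) mod 37 = 1
-1728 * (4 a)^3 = -1728 * (4*5)^3 mod 37 = 14
j = 14 * 1^(-1) mod 37 = 14

j = 14 (mod 37)


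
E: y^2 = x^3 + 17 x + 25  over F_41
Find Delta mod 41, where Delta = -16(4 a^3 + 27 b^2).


4 a^3 + 27 b^2 = 4*17^3 + 27*25^2 = 19652 + 16875 = 36527
Delta = -16 * (36527) = -584432
Delta mod 41 = 23

Delta = 23 (mod 41)


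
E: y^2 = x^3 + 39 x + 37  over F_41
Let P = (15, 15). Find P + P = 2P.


Doubling: s = (3 x1^2 + a) / (2 y1)
s = (3*15^2 + 39) / (2*15) mod 41 = 32
x3 = s^2 - 2 x1 mod 41 = 32^2 - 2*15 = 10
y3 = s (x1 - x3) - y1 mod 41 = 32 * (15 - 10) - 15 = 22

2P = (10, 22)


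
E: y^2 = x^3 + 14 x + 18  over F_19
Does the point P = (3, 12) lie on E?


Check whether y^2 = x^3 + 14 x + 18 (mod 19) for (x, y) = (3, 12).
LHS: y^2 = 12^2 mod 19 = 11
RHS: x^3 + 14 x + 18 = 3^3 + 14*3 + 18 mod 19 = 11
LHS = RHS

Yes, on the curve


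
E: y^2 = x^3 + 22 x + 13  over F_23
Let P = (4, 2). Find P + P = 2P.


Doubling: s = (3 x1^2 + a) / (2 y1)
s = (3*4^2 + 22) / (2*2) mod 23 = 6
x3 = s^2 - 2 x1 mod 23 = 6^2 - 2*4 = 5
y3 = s (x1 - x3) - y1 mod 23 = 6 * (4 - 5) - 2 = 15

2P = (5, 15)


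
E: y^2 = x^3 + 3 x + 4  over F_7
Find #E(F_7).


For each x in F_7, count y with y^2 = x^3 + 3 x + 4 mod 7:
  x = 0: RHS = 4, y in [2, 5]  -> 2 point(s)
  x = 1: RHS = 1, y in [1, 6]  -> 2 point(s)
  x = 2: RHS = 4, y in [2, 5]  -> 2 point(s)
  x = 5: RHS = 4, y in [2, 5]  -> 2 point(s)
  x = 6: RHS = 0, y in [0]  -> 1 point(s)
Affine points: 9. Add the point at infinity: total = 10.

#E(F_7) = 10


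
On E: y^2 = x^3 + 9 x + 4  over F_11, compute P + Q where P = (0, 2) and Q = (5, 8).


P != Q, so use the chord formula.
s = (y2 - y1) / (x2 - x1) = (6) / (5) mod 11 = 10
x3 = s^2 - x1 - x2 mod 11 = 10^2 - 0 - 5 = 7
y3 = s (x1 - x3) - y1 mod 11 = 10 * (0 - 7) - 2 = 5

P + Q = (7, 5)


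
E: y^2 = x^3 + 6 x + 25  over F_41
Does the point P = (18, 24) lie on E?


Check whether y^2 = x^3 + 6 x + 25 (mod 41) for (x, y) = (18, 24).
LHS: y^2 = 24^2 mod 41 = 2
RHS: x^3 + 6 x + 25 = 18^3 + 6*18 + 25 mod 41 = 20
LHS != RHS

No, not on the curve


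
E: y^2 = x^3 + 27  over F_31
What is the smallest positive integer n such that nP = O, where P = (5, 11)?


Compute successive multiples of P until we hit O:
  1P = (5, 11)
  2P = (25, 11)
  3P = (1, 20)
  4P = (1, 11)
  5P = (25, 20)
  6P = (5, 20)
  7P = O

ord(P) = 7


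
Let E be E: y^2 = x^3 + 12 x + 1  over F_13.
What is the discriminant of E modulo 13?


4 a^3 + 27 b^2 = 4*12^3 + 27*1^2 = 6912 + 27 = 6939
Delta = -16 * (6939) = -111024
Delta mod 13 = 9

Delta = 9 (mod 13)


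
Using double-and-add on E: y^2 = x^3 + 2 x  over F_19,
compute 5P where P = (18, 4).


k = 5 = 101_2 (binary, LSB first: 101)
Double-and-add from P = (18, 4):
  bit 0 = 1: acc = O + (18, 4) = (18, 4)
  bit 1 = 0: acc unchanged = (18, 4)
  bit 2 = 1: acc = (18, 4) + (17, 8) = (0, 0)

5P = (0, 0)


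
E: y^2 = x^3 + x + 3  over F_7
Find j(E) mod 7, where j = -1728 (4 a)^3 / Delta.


Delta = -16(4 a^3 + 27 b^2) mod 7 = 3
-1728 * (4 a)^3 = -1728 * (4*1)^3 mod 7 = 1
j = 1 * 3^(-1) mod 7 = 5

j = 5 (mod 7)


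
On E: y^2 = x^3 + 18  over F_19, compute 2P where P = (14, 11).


Doubling: s = (3 x1^2 + a) / (2 y1)
s = (3*14^2 + 0) / (2*11) mod 19 = 6
x3 = s^2 - 2 x1 mod 19 = 6^2 - 2*14 = 8
y3 = s (x1 - x3) - y1 mod 19 = 6 * (14 - 8) - 11 = 6

2P = (8, 6)


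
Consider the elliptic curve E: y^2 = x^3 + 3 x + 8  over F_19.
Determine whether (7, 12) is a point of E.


Check whether y^2 = x^3 + 3 x + 8 (mod 19) for (x, y) = (7, 12).
LHS: y^2 = 12^2 mod 19 = 11
RHS: x^3 + 3 x + 8 = 7^3 + 3*7 + 8 mod 19 = 11
LHS = RHS

Yes, on the curve


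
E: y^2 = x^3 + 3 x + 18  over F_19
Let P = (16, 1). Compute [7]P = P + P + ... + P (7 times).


k = 7 = 111_2 (binary, LSB first: 111)
Double-and-add from P = (16, 1):
  bit 0 = 1: acc = O + (16, 1) = (16, 1)
  bit 1 = 1: acc = (16, 1) + (3, 4) = (5, 14)
  bit 2 = 1: acc = (5, 14) + (14, 7) = (6, 10)

7P = (6, 10)


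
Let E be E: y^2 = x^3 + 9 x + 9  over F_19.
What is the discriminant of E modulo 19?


4 a^3 + 27 b^2 = 4*9^3 + 27*9^2 = 2916 + 2187 = 5103
Delta = -16 * (5103) = -81648
Delta mod 19 = 14

Delta = 14 (mod 19)


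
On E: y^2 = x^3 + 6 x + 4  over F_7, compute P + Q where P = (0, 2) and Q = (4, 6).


P != Q, so use the chord formula.
s = (y2 - y1) / (x2 - x1) = (4) / (4) mod 7 = 1
x3 = s^2 - x1 - x2 mod 7 = 1^2 - 0 - 4 = 4
y3 = s (x1 - x3) - y1 mod 7 = 1 * (0 - 4) - 2 = 1

P + Q = (4, 1)


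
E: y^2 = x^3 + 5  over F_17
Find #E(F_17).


For each x in F_17, count y with y^2 = x^3 + 0 x + 5 mod 17:
  x = 2: RHS = 13, y in [8, 9]  -> 2 point(s)
  x = 3: RHS = 15, y in [7, 10]  -> 2 point(s)
  x = 4: RHS = 1, y in [1, 16]  -> 2 point(s)
  x = 6: RHS = 0, y in [0]  -> 1 point(s)
  x = 7: RHS = 8, y in [5, 12]  -> 2 point(s)
  x = 10: RHS = 2, y in [6, 11]  -> 2 point(s)
  x = 12: RHS = 16, y in [4, 13]  -> 2 point(s)
  x = 13: RHS = 9, y in [3, 14]  -> 2 point(s)
  x = 16: RHS = 4, y in [2, 15]  -> 2 point(s)
Affine points: 17. Add the point at infinity: total = 18.

#E(F_17) = 18


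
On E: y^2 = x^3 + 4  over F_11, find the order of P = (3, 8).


Compute successive multiples of P until we hit O:
  1P = (3, 8)
  2P = (6, 0)
  3P = (3, 3)
  4P = O

ord(P) = 4


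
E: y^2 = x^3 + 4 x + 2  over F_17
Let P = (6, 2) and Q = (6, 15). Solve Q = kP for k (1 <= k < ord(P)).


Enumerate multiples of P until we hit Q = (6, 15):
  1P = (6, 2)
  2P = (7, 4)
  3P = (8, 11)
  4P = (2, 16)
  5P = (0, 11)
  6P = (9, 11)
  7P = (11, 0)
  8P = (9, 6)
  9P = (0, 6)
  10P = (2, 1)
  11P = (8, 6)
  12P = (7, 13)
  13P = (6, 15)
Match found at i = 13.

k = 13


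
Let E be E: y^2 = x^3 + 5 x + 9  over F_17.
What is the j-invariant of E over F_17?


Delta = -16(4 a^3 + 27 b^2) mod 17 = 1
-1728 * (4 a)^3 = -1728 * (4*5)^3 mod 17 = 9
j = 9 * 1^(-1) mod 17 = 9

j = 9 (mod 17)


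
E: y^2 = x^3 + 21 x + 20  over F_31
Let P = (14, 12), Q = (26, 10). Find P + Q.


P != Q, so use the chord formula.
s = (y2 - y1) / (x2 - x1) = (29) / (12) mod 31 = 5
x3 = s^2 - x1 - x2 mod 31 = 5^2 - 14 - 26 = 16
y3 = s (x1 - x3) - y1 mod 31 = 5 * (14 - 16) - 12 = 9

P + Q = (16, 9)


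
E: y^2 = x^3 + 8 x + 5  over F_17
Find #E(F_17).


For each x in F_17, count y with y^2 = x^3 + 8 x + 5 mod 17:
  x = 4: RHS = 16, y in [4, 13]  -> 2 point(s)
  x = 5: RHS = 0, y in [0]  -> 1 point(s)
  x = 7: RHS = 13, y in [8, 9]  -> 2 point(s)
  x = 11: RHS = 13, y in [8, 9]  -> 2 point(s)
  x = 15: RHS = 15, y in [7, 10]  -> 2 point(s)
  x = 16: RHS = 13, y in [8, 9]  -> 2 point(s)
Affine points: 11. Add the point at infinity: total = 12.

#E(F_17) = 12


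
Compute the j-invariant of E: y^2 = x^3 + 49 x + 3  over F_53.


Delta = -16(4 a^3 + 27 b^2) mod 53 = 49
-1728 * (4 a)^3 = -1728 * (4*49)^3 mod 53 = 3
j = 3 * 49^(-1) mod 53 = 39

j = 39 (mod 53)


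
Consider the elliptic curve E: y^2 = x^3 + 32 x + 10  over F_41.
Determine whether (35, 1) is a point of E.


Check whether y^2 = x^3 + 32 x + 10 (mod 41) for (x, y) = (35, 1).
LHS: y^2 = 1^2 mod 41 = 1
RHS: x^3 + 32 x + 10 = 35^3 + 32*35 + 10 mod 41 = 12
LHS != RHS

No, not on the curve


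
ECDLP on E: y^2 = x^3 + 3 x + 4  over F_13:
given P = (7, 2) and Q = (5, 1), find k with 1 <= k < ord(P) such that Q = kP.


Enumerate multiples of P until we hit Q = (5, 1):
  1P = (7, 2)
  2P = (11, 4)
  3P = (5, 12)
  4P = (0, 2)
  5P = (6, 11)
  6P = (3, 1)
  7P = (12, 0)
  8P = (3, 12)
  9P = (6, 2)
  10P = (0, 11)
  11P = (5, 1)
Match found at i = 11.

k = 11


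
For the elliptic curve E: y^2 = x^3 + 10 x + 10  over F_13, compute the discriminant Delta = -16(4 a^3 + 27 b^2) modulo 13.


4 a^3 + 27 b^2 = 4*10^3 + 27*10^2 = 4000 + 2700 = 6700
Delta = -16 * (6700) = -107200
Delta mod 13 = 11

Delta = 11 (mod 13)


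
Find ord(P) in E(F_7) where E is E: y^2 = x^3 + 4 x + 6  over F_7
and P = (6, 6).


Compute successive multiples of P until we hit O:
  1P = (6, 6)
  2P = (2, 1)
  3P = (1, 2)
  4P = (4, 4)
  5P = (5, 2)
  6P = (5, 5)
  7P = (4, 3)
  8P = (1, 5)
  ... (continuing to 11P)
  11P = O

ord(P) = 11


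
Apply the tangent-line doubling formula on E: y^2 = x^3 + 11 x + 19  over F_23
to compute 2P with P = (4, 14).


Doubling: s = (3 x1^2 + a) / (2 y1)
s = (3*4^2 + 11) / (2*14) mod 23 = 21
x3 = s^2 - 2 x1 mod 23 = 21^2 - 2*4 = 19
y3 = s (x1 - x3) - y1 mod 23 = 21 * (4 - 19) - 14 = 16

2P = (19, 16)


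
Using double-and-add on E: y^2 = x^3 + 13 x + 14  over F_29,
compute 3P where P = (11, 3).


k = 3 = 11_2 (binary, LSB first: 11)
Double-and-add from P = (11, 3):
  bit 0 = 1: acc = O + (11, 3) = (11, 3)
  bit 1 = 1: acc = (11, 3) + (3, 15) = (10, 10)

3P = (10, 10)


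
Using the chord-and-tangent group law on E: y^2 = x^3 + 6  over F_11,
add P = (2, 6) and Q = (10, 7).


P != Q, so use the chord formula.
s = (y2 - y1) / (x2 - x1) = (1) / (8) mod 11 = 7
x3 = s^2 - x1 - x2 mod 11 = 7^2 - 2 - 10 = 4
y3 = s (x1 - x3) - y1 mod 11 = 7 * (2 - 4) - 6 = 2

P + Q = (4, 2)


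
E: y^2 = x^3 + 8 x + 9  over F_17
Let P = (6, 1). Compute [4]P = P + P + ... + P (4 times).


k = 4 = 100_2 (binary, LSB first: 001)
Double-and-add from P = (6, 1):
  bit 0 = 0: acc unchanged = O
  bit 1 = 0: acc unchanged = O
  bit 2 = 1: acc = O + (3, 14) = (3, 14)

4P = (3, 14)


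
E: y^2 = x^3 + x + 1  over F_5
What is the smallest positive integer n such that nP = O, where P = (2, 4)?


Compute successive multiples of P until we hit O:
  1P = (2, 4)
  2P = (2, 1)
  3P = O

ord(P) = 3


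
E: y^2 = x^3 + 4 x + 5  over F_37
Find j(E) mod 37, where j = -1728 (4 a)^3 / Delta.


Delta = -16(4 a^3 + 27 b^2) mod 37 = 15
-1728 * (4 a)^3 = -1728 * (4*4)^3 mod 37 = 27
j = 27 * 15^(-1) mod 37 = 24

j = 24 (mod 37)


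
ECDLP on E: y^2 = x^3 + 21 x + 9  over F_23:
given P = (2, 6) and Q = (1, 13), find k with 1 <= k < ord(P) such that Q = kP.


Enumerate multiples of P until we hit Q = (1, 13):
  1P = (2, 6)
  2P = (5, 3)
  3P = (17, 9)
  4P = (16, 5)
  5P = (7, 19)
  6P = (18, 3)
  7P = (6, 12)
  8P = (0, 20)
  9P = (1, 10)
  10P = (13, 15)
  11P = (10, 0)
  12P = (13, 8)
  13P = (1, 13)
Match found at i = 13.

k = 13


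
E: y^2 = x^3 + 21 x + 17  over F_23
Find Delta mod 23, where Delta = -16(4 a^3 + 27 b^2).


4 a^3 + 27 b^2 = 4*21^3 + 27*17^2 = 37044 + 7803 = 44847
Delta = -16 * (44847) = -717552
Delta mod 23 = 2

Delta = 2 (mod 23)


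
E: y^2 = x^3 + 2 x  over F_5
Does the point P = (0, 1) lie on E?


Check whether y^2 = x^3 + 2 x + 0 (mod 5) for (x, y) = (0, 1).
LHS: y^2 = 1^2 mod 5 = 1
RHS: x^3 + 2 x + 0 = 0^3 + 2*0 + 0 mod 5 = 0
LHS != RHS

No, not on the curve


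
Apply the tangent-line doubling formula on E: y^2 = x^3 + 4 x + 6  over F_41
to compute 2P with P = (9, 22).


Doubling: s = (3 x1^2 + a) / (2 y1)
s = (3*9^2 + 4) / (2*22) mod 41 = 14
x3 = s^2 - 2 x1 mod 41 = 14^2 - 2*9 = 14
y3 = s (x1 - x3) - y1 mod 41 = 14 * (9 - 14) - 22 = 31

2P = (14, 31)


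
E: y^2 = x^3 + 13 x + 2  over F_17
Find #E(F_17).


For each x in F_17, count y with y^2 = x^3 + 13 x + 2 mod 17:
  x = 0: RHS = 2, y in [6, 11]  -> 2 point(s)
  x = 1: RHS = 16, y in [4, 13]  -> 2 point(s)
  x = 2: RHS = 2, y in [6, 11]  -> 2 point(s)
  x = 3: RHS = 0, y in [0]  -> 1 point(s)
  x = 4: RHS = 16, y in [4, 13]  -> 2 point(s)
  x = 9: RHS = 15, y in [7, 10]  -> 2 point(s)
  x = 12: RHS = 16, y in [4, 13]  -> 2 point(s)
  x = 14: RHS = 4, y in [2, 15]  -> 2 point(s)
  x = 15: RHS = 2, y in [6, 11]  -> 2 point(s)
Affine points: 17. Add the point at infinity: total = 18.

#E(F_17) = 18


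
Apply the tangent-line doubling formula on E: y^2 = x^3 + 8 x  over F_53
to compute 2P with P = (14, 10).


Doubling: s = (3 x1^2 + a) / (2 y1)
s = (3*14^2 + 8) / (2*10) mod 53 = 51
x3 = s^2 - 2 x1 mod 53 = 51^2 - 2*14 = 29
y3 = s (x1 - x3) - y1 mod 53 = 51 * (14 - 29) - 10 = 20

2P = (29, 20)


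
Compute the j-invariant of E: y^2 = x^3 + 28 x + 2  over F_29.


Delta = -16(4 a^3 + 27 b^2) mod 29 = 18
-1728 * (4 a)^3 = -1728 * (4*28)^3 mod 29 = 15
j = 15 * 18^(-1) mod 29 = 25

j = 25 (mod 29)


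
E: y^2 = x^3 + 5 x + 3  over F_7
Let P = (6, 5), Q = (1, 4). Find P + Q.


P != Q, so use the chord formula.
s = (y2 - y1) / (x2 - x1) = (6) / (2) mod 7 = 3
x3 = s^2 - x1 - x2 mod 7 = 3^2 - 6 - 1 = 2
y3 = s (x1 - x3) - y1 mod 7 = 3 * (6 - 2) - 5 = 0

P + Q = (2, 0)


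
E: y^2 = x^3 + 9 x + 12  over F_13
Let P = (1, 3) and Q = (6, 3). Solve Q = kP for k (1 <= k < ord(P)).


Enumerate multiples of P until we hit Q = (6, 3):
  1P = (1, 3)
  2P = (2, 8)
  3P = (9, 9)
  4P = (6, 3)
Match found at i = 4.

k = 4


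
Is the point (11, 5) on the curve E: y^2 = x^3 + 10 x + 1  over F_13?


Check whether y^2 = x^3 + 10 x + 1 (mod 13) for (x, y) = (11, 5).
LHS: y^2 = 5^2 mod 13 = 12
RHS: x^3 + 10 x + 1 = 11^3 + 10*11 + 1 mod 13 = 12
LHS = RHS

Yes, on the curve


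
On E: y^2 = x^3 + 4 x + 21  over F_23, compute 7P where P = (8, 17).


k = 7 = 111_2 (binary, LSB first: 111)
Double-and-add from P = (8, 17):
  bit 0 = 1: acc = O + (8, 17) = (8, 17)
  bit 1 = 1: acc = (8, 17) + (8, 6) = O
  bit 2 = 1: acc = O + (8, 17) = (8, 17)

7P = (8, 17)


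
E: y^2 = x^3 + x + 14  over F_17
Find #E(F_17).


For each x in F_17, count y with y^2 = x^3 + 1 x + 14 mod 17:
  x = 1: RHS = 16, y in [4, 13]  -> 2 point(s)
  x = 5: RHS = 8, y in [5, 12]  -> 2 point(s)
  x = 6: RHS = 15, y in [7, 10]  -> 2 point(s)
  x = 9: RHS = 4, y in [2, 15]  -> 2 point(s)
  x = 10: RHS = 4, y in [2, 15]  -> 2 point(s)
  x = 11: RHS = 13, y in [8, 9]  -> 2 point(s)
  x = 14: RHS = 1, y in [1, 16]  -> 2 point(s)
  x = 15: RHS = 4, y in [2, 15]  -> 2 point(s)
Affine points: 16. Add the point at infinity: total = 17.

#E(F_17) = 17


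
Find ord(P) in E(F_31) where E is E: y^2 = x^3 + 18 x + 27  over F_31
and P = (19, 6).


Compute successive multiples of P until we hit O:
  1P = (19, 6)
  2P = (12, 24)
  3P = (18, 18)
  4P = (14, 27)
  5P = (2, 28)
  6P = (15, 18)
  7P = (6, 17)
  8P = (8, 30)
  ... (continuing to 40P)
  40P = O

ord(P) = 40


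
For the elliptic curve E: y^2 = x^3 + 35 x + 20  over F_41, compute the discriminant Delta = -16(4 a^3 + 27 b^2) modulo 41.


4 a^3 + 27 b^2 = 4*35^3 + 27*20^2 = 171500 + 10800 = 182300
Delta = -16 * (182300) = -2916800
Delta mod 41 = 22

Delta = 22 (mod 41)


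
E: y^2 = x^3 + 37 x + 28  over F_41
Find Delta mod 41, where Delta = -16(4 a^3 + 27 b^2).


4 a^3 + 27 b^2 = 4*37^3 + 27*28^2 = 202612 + 21168 = 223780
Delta = -16 * (223780) = -3580480
Delta mod 41 = 9

Delta = 9 (mod 41)


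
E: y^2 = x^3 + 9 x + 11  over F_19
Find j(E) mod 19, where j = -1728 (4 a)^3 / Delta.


Delta = -16(4 a^3 + 27 b^2) mod 19 = 5
-1728 * (4 a)^3 = -1728 * (4*9)^3 mod 19 = 11
j = 11 * 5^(-1) mod 19 = 6

j = 6 (mod 19)


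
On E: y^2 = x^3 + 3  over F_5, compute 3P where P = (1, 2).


k = 3 = 11_2 (binary, LSB first: 11)
Double-and-add from P = (1, 2):
  bit 0 = 1: acc = O + (1, 2) = (1, 2)
  bit 1 = 1: acc = (1, 2) + (2, 1) = (3, 0)

3P = (3, 0)


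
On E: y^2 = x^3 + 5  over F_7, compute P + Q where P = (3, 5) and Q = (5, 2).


P != Q, so use the chord formula.
s = (y2 - y1) / (x2 - x1) = (4) / (2) mod 7 = 2
x3 = s^2 - x1 - x2 mod 7 = 2^2 - 3 - 5 = 3
y3 = s (x1 - x3) - y1 mod 7 = 2 * (3 - 3) - 5 = 2

P + Q = (3, 2)


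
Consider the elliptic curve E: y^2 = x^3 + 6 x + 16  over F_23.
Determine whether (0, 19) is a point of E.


Check whether y^2 = x^3 + 6 x + 16 (mod 23) for (x, y) = (0, 19).
LHS: y^2 = 19^2 mod 23 = 16
RHS: x^3 + 6 x + 16 = 0^3 + 6*0 + 16 mod 23 = 16
LHS = RHS

Yes, on the curve


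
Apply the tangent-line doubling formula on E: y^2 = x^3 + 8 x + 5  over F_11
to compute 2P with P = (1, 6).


Doubling: s = (3 x1^2 + a) / (2 y1)
s = (3*1^2 + 8) / (2*6) mod 11 = 0
x3 = s^2 - 2 x1 mod 11 = 0^2 - 2*1 = 9
y3 = s (x1 - x3) - y1 mod 11 = 0 * (1 - 9) - 6 = 5

2P = (9, 5)


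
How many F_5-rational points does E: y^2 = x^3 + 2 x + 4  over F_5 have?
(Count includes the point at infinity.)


For each x in F_5, count y with y^2 = x^3 + 2 x + 4 mod 5:
  x = 0: RHS = 4, y in [2, 3]  -> 2 point(s)
  x = 2: RHS = 1, y in [1, 4]  -> 2 point(s)
  x = 4: RHS = 1, y in [1, 4]  -> 2 point(s)
Affine points: 6. Add the point at infinity: total = 7.

#E(F_5) = 7


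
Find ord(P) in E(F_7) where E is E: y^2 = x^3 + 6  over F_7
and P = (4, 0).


Compute successive multiples of P until we hit O:
  1P = (4, 0)
  2P = O

ord(P) = 2


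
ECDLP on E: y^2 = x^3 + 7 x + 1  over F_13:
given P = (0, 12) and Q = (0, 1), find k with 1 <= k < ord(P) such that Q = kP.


Enumerate multiples of P until we hit Q = (0, 1):
  1P = (0, 12)
  2P = (9, 0)
  3P = (0, 1)
Match found at i = 3.

k = 3


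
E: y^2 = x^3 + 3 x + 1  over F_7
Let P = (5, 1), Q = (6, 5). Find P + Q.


P != Q, so use the chord formula.
s = (y2 - y1) / (x2 - x1) = (4) / (1) mod 7 = 4
x3 = s^2 - x1 - x2 mod 7 = 4^2 - 5 - 6 = 5
y3 = s (x1 - x3) - y1 mod 7 = 4 * (5 - 5) - 1 = 6

P + Q = (5, 6)


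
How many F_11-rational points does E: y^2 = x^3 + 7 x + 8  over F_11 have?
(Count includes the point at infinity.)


For each x in F_11, count y with y^2 = x^3 + 7 x + 8 mod 11:
  x = 1: RHS = 5, y in [4, 7]  -> 2 point(s)
  x = 3: RHS = 1, y in [1, 10]  -> 2 point(s)
  x = 4: RHS = 1, y in [1, 10]  -> 2 point(s)
  x = 5: RHS = 3, y in [5, 6]  -> 2 point(s)
  x = 7: RHS = 4, y in [2, 9]  -> 2 point(s)
  x = 8: RHS = 4, y in [2, 9]  -> 2 point(s)
  x = 10: RHS = 0, y in [0]  -> 1 point(s)
Affine points: 13. Add the point at infinity: total = 14.

#E(F_11) = 14


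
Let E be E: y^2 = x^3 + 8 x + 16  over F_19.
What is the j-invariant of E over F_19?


Delta = -16(4 a^3 + 27 b^2) mod 19 = 14
-1728 * (4 a)^3 = -1728 * (4*8)^3 mod 19 = 12
j = 12 * 14^(-1) mod 19 = 9

j = 9 (mod 19)


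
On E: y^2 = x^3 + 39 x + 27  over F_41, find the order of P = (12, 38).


Compute successive multiples of P until we hit O:
  1P = (12, 38)
  2P = (19, 40)
  3P = (31, 21)
  4P = (8, 21)
  5P = (16, 27)
  6P = (18, 40)
  7P = (2, 20)
  8P = (4, 1)
  ... (continuing to 36P)
  36P = O

ord(P) = 36


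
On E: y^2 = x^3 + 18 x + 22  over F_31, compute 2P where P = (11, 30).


Doubling: s = (3 x1^2 + a) / (2 y1)
s = (3*11^2 + 18) / (2*30) mod 31 = 11
x3 = s^2 - 2 x1 mod 31 = 11^2 - 2*11 = 6
y3 = s (x1 - x3) - y1 mod 31 = 11 * (11 - 6) - 30 = 25

2P = (6, 25)


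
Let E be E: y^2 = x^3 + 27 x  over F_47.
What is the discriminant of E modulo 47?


4 a^3 + 27 b^2 = 4*27^3 + 27*0^2 = 78732 + 0 = 78732
Delta = -16 * (78732) = -1259712
Delta mod 47 = 29

Delta = 29 (mod 47)


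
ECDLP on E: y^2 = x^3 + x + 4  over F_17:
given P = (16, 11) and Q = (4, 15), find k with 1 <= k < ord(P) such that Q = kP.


Enumerate multiples of P until we hit Q = (4, 15):
  1P = (16, 11)
  2P = (4, 2)
  3P = (5, 10)
  4P = (5, 7)
  5P = (4, 15)
Match found at i = 5.

k = 5


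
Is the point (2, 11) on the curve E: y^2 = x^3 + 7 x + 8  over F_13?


Check whether y^2 = x^3 + 7 x + 8 (mod 13) for (x, y) = (2, 11).
LHS: y^2 = 11^2 mod 13 = 4
RHS: x^3 + 7 x + 8 = 2^3 + 7*2 + 8 mod 13 = 4
LHS = RHS

Yes, on the curve


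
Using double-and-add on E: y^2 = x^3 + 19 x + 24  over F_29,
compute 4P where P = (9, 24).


k = 4 = 100_2 (binary, LSB first: 001)
Double-and-add from P = (9, 24):
  bit 0 = 0: acc unchanged = O
  bit 1 = 0: acc unchanged = O
  bit 2 = 1: acc = O + (24, 23) = (24, 23)

4P = (24, 23)


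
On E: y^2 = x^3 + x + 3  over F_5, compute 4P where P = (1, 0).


k = 4 = 100_2 (binary, LSB first: 001)
Double-and-add from P = (1, 0):
  bit 0 = 0: acc unchanged = O
  bit 1 = 0: acc unchanged = O
  bit 2 = 1: acc = O + O = O

4P = O


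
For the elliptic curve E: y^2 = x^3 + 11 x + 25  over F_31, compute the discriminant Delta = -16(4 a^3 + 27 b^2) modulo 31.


4 a^3 + 27 b^2 = 4*11^3 + 27*25^2 = 5324 + 16875 = 22199
Delta = -16 * (22199) = -355184
Delta mod 31 = 14

Delta = 14 (mod 31)


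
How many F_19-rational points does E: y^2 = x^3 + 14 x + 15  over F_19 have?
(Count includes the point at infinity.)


For each x in F_19, count y with y^2 = x^3 + 14 x + 15 mod 19:
  x = 1: RHS = 11, y in [7, 12]  -> 2 point(s)
  x = 5: RHS = 1, y in [1, 18]  -> 2 point(s)
  x = 6: RHS = 11, y in [7, 12]  -> 2 point(s)
  x = 7: RHS = 0, y in [0]  -> 1 point(s)
  x = 12: RHS = 11, y in [7, 12]  -> 2 point(s)
  x = 13: RHS = 0, y in [0]  -> 1 point(s)
  x = 15: RHS = 9, y in [3, 16]  -> 2 point(s)
  x = 17: RHS = 17, y in [6, 13]  -> 2 point(s)
  x = 18: RHS = 0, y in [0]  -> 1 point(s)
Affine points: 15. Add the point at infinity: total = 16.

#E(F_19) = 16


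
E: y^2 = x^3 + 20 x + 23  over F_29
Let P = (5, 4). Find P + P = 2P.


Doubling: s = (3 x1^2 + a) / (2 y1)
s = (3*5^2 + 20) / (2*4) mod 29 = 1
x3 = s^2 - 2 x1 mod 29 = 1^2 - 2*5 = 20
y3 = s (x1 - x3) - y1 mod 29 = 1 * (5 - 20) - 4 = 10

2P = (20, 10)


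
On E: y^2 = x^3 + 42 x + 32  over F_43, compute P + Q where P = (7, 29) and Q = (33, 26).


P != Q, so use the chord formula.
s = (y2 - y1) / (x2 - x1) = (40) / (26) mod 43 = 28
x3 = s^2 - x1 - x2 mod 43 = 28^2 - 7 - 33 = 13
y3 = s (x1 - x3) - y1 mod 43 = 28 * (7 - 13) - 29 = 18

P + Q = (13, 18)


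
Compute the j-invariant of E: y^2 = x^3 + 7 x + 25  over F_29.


Delta = -16(4 a^3 + 27 b^2) mod 29 = 20
-1728 * (4 a)^3 = -1728 * (4*7)^3 mod 29 = 17
j = 17 * 20^(-1) mod 29 = 11

j = 11 (mod 29)


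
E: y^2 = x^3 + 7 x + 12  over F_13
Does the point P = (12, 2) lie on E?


Check whether y^2 = x^3 + 7 x + 12 (mod 13) for (x, y) = (12, 2).
LHS: y^2 = 2^2 mod 13 = 4
RHS: x^3 + 7 x + 12 = 12^3 + 7*12 + 12 mod 13 = 4
LHS = RHS

Yes, on the curve


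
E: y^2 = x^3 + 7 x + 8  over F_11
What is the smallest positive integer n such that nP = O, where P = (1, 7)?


Compute successive multiples of P until we hit O:
  1P = (1, 7)
  2P = (3, 1)
  3P = (5, 5)
  4P = (8, 2)
  5P = (7, 2)
  6P = (4, 1)
  7P = (10, 0)
  8P = (4, 10)
  ... (continuing to 14P)
  14P = O

ord(P) = 14


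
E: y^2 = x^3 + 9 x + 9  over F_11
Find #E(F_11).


For each x in F_11, count y with y^2 = x^3 + 9 x + 9 mod 11:
  x = 0: RHS = 9, y in [3, 8]  -> 2 point(s)
  x = 5: RHS = 3, y in [5, 6]  -> 2 point(s)
  x = 6: RHS = 4, y in [2, 9]  -> 2 point(s)
  x = 9: RHS = 5, y in [4, 7]  -> 2 point(s)
Affine points: 8. Add the point at infinity: total = 9.

#E(F_11) = 9


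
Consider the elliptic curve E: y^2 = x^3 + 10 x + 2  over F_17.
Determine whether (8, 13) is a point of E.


Check whether y^2 = x^3 + 10 x + 2 (mod 17) for (x, y) = (8, 13).
LHS: y^2 = 13^2 mod 17 = 16
RHS: x^3 + 10 x + 2 = 8^3 + 10*8 + 2 mod 17 = 16
LHS = RHS

Yes, on the curve


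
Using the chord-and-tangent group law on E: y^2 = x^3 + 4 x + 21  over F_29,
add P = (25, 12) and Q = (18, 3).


P != Q, so use the chord formula.
s = (y2 - y1) / (x2 - x1) = (20) / (22) mod 29 = 22
x3 = s^2 - x1 - x2 mod 29 = 22^2 - 25 - 18 = 6
y3 = s (x1 - x3) - y1 mod 29 = 22 * (25 - 6) - 12 = 0

P + Q = (6, 0)


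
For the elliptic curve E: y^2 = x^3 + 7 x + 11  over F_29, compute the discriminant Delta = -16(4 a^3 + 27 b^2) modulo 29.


4 a^3 + 27 b^2 = 4*7^3 + 27*11^2 = 1372 + 3267 = 4639
Delta = -16 * (4639) = -74224
Delta mod 29 = 16

Delta = 16 (mod 29)


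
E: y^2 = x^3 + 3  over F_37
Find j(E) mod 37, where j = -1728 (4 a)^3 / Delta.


Delta = -16(4 a^3 + 27 b^2) mod 37 = 34
-1728 * (4 a)^3 = -1728 * (4*0)^3 mod 37 = 0
j = 0 * 34^(-1) mod 37 = 0

j = 0 (mod 37)


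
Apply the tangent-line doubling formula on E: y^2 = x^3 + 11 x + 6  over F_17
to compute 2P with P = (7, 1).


Doubling: s = (3 x1^2 + a) / (2 y1)
s = (3*7^2 + 11) / (2*1) mod 17 = 11
x3 = s^2 - 2 x1 mod 17 = 11^2 - 2*7 = 5
y3 = s (x1 - x3) - y1 mod 17 = 11 * (7 - 5) - 1 = 4

2P = (5, 4)
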